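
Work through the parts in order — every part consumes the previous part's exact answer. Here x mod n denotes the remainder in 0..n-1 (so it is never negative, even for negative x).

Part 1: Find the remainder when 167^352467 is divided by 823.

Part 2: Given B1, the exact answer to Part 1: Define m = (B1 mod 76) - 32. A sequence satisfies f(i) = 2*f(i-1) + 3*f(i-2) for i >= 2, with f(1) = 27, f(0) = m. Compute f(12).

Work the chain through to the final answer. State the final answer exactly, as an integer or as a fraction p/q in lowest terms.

Part 1: squarings mod 823: 167^1=167, 167^2=730, 167^4=419, 167^8=262, 167^16=335, 167^32=297, 167^64=148, 167^128=506, 167^256=83, 167^512=305, 167^1024=26, 167^2048=676, 167^4096=211, 167^8192=79, 167^16384=480, 167^32768=783, 167^65536=777, 167^131072=470, 167^262144=336; 167^352467 = 167^1 * 167^2 * 167^16 * 167^64 * 167^128 * 167^8192 * 167^16384 * 167^65536 * 167^262144 = 440 (mod 823); answer 440
Part 2: B1 = 440; m = 28; f(2) = 2*(27) + 3*(28) = 138; iterating: f(2)=138, f(3)=357, f(4)=1128, f(5)=3327, f(6)=10038, f(7)=30057, f(8)=90228, f(9)=270627, f(10)=811938, f(11)=2435757, f(12)=7307328; answer 7307328

7307328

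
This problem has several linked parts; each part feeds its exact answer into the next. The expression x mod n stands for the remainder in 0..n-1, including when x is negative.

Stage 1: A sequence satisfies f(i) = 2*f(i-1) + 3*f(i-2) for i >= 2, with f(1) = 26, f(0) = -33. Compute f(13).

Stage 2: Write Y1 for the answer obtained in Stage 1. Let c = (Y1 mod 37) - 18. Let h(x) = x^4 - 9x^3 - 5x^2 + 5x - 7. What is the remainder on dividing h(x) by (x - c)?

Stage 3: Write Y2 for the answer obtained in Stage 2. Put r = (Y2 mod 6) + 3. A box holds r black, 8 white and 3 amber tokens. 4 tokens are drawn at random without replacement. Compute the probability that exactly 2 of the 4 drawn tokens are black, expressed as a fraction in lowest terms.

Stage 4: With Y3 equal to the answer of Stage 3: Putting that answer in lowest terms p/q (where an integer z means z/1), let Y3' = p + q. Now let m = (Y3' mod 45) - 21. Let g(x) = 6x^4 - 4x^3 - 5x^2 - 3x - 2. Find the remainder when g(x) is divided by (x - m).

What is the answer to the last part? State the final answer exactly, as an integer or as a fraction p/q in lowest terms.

Stage 1: f(2) = 2*(26) + 3*(-33) = -47; iterating: f(2)=-47, f(3)=-16, f(4)=-173, f(5)=-394, f(6)=-1307, f(7)=-3796, f(8)=-11513, f(9)=-34414, f(10)=-103367, f(11)=-309976, f(12)=-930053, f(13)=-2790034; answer -2790034
Stage 2: Y1 = -2790034; c = 7; remainder = value at the root: 1*(7)^4 - 9*(7)^3 - 5*(7)^2 + 5*(7)^1 - 7 = (2401) + (-3087) + (-245) + (35) + (-7) = -903; answer -903
Stage 3: Y2 = -903; r = 6; total draws C(17,4) = 2380; favorable C(6,2)*C(11,2) = 825; P = 165/476; answer 165/476
Stage 4: Y3 = 165/476; threaded value p + q = 641; m = -10; remainder = value at the root: 6*(-10)^4 - 4*(-10)^3 - 5*(-10)^2 - 3*(-10)^1 - 2 = (60000) + (4000) + (-500) + (30) + (-2) = 63528; answer 63528

63528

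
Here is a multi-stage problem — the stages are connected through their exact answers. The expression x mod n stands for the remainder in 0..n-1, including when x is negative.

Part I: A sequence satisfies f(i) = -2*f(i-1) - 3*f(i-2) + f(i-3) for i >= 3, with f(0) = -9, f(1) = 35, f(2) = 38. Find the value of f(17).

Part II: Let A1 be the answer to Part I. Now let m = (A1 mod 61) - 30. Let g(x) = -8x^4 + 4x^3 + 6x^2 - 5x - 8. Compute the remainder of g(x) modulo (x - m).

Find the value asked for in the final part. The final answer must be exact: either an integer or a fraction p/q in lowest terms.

Part I: f(3) = -2*(38) - 3*(35) + 1*(-9) = -190; iterating: f(3)=-190, f(4)=301, f(5)=6, f(6)=-1105, f(7)=2493, f(8)=-1665, f(9)=-5254, f(10)=17996, f(11)=-21895, f(12)=-15452, f(13)=114585, f(14)=-204709, f(15)=50211, f(16)=628290, f(17)=-1611922; answer -1611922
Part II: A1 = -1611922; m = -27; remainder = value at the root: -8*(-27)^4 + 4*(-27)^3 + 6*(-27)^2 - 5*(-27)^1 - 8 = (-4251528) + (-78732) + (4374) + (135) + (-8) = -4325759; answer -4325759

-4325759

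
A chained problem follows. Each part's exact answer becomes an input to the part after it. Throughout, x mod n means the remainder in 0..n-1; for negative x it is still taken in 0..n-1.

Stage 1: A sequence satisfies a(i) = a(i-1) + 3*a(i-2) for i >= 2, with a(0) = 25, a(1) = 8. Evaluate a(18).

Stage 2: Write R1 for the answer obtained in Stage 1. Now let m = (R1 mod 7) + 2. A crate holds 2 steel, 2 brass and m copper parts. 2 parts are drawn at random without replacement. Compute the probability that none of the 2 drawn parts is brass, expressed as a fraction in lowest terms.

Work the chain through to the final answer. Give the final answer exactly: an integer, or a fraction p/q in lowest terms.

Stage 1: a(2) = 1*(8) + 3*(25) = 83; iterating: a(2)=83, a(3)=107, a(4)=356, a(5)=677, a(6)=1745, a(7)=3776, a(8)=9011, a(9)=20339, a(10)=47372, a(11)=108389, a(12)=250505, a(13)=575672, a(14)=1327187, a(15)=3054203, a(16)=7035764, a(17)=16198373, a(18)=37305665; answer 37305665
Stage 2: R1 = 37305665; m = 7; total draws C(11,2) = 55; favorable C(9,2) = 36; P = 36/55; answer 36/55

36/55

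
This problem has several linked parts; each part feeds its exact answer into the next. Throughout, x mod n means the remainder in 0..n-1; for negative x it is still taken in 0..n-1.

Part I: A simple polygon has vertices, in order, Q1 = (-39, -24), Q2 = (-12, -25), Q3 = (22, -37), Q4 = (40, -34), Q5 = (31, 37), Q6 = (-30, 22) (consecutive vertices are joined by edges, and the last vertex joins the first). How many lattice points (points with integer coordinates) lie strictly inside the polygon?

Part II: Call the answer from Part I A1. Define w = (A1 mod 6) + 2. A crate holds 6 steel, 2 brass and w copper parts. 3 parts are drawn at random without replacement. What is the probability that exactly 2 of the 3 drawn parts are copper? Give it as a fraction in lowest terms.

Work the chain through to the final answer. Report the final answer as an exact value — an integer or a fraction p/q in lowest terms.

Part I: cross terms: (-39*-25 - -12*-24)=687, (-12*-37 - 22*-25)=994, (22*-34 - 40*-37)=732, (40*37 - 31*-34)=2534, (31*22 - -30*37)=1792, (-30*-24 - -39*22)=1578; twice the area = |8317| = 8317; area = 8317/2; boundary points = 1 + 2 + 3 + 1 + 1 + 1 = 9; strictly interior points = area - boundary/2 + 1 = 4155; answer 4155
Part II: A1 = 4155; w = 5; total draws C(13,3) = 286; favorable C(5,2)*C(8,1) = 80; P = 40/143; answer 40/143

40/143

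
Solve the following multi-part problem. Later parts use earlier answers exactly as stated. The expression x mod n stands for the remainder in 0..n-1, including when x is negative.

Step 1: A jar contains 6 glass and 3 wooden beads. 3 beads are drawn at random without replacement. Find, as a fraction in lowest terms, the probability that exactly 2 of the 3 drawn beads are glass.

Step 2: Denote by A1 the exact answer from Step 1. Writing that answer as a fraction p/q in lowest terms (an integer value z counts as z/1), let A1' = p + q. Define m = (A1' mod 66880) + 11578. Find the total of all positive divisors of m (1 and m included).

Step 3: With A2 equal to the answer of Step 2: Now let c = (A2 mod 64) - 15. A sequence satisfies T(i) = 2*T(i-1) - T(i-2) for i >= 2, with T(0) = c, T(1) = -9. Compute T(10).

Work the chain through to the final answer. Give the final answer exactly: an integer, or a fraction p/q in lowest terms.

-297

Step 1: total draws C(9,3) = 84; favorable C(6,2)*C(3,1) = 45; P = 15/28; answer 15/28
Step 2: A1 = 15/28; threaded value p + q = 43; m = 11621; 11621 is prime, so its only divisors are 1 and 11621; sigma = 1 + 11621 = 11622; answer 11622
Step 3: A2 = 11622; c = 23; T(2) = 2*(-9) - 1*(23) = -41; iterating: T(2)=-41, T(3)=-73, T(4)=-105, T(5)=-137, T(6)=-169, T(7)=-201, T(8)=-233, T(9)=-265, T(10)=-297; answer -297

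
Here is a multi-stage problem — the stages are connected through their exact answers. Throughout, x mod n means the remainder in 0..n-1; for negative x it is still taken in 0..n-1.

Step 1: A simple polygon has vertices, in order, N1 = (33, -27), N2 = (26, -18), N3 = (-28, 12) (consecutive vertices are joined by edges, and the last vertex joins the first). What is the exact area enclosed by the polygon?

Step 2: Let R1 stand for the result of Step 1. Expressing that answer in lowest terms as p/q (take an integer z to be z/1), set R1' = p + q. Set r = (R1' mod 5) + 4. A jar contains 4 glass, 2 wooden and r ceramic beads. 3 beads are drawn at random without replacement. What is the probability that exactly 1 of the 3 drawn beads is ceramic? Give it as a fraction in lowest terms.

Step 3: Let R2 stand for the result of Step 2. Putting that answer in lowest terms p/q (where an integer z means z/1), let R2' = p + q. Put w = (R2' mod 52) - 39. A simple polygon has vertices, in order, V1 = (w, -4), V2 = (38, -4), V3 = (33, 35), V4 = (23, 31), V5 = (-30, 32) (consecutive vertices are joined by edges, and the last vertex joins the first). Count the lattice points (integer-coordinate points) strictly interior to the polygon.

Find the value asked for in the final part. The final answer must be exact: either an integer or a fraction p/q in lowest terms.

2172

Step 1: cross terms: (33*-18 - 26*-27)=108, (26*12 - -28*-18)=-192, (-28*-27 - 33*12)=360; twice the area = |276| = 276; area = 138; answer 138
Step 2: R1 = 138; threaded value p + q = 139; r = 8; total draws C(14,3) = 364; favorable C(8,1)*C(6,2) = 120; P = 30/91; answer 30/91
Step 3: R2 = 30/91; threaded value p + q = 121; w = -22; cross terms: (-22*-4 - 38*-4)=240, (38*35 - 33*-4)=1462, (33*31 - 23*35)=218, (23*32 - -30*31)=1666, (-30*-4 - -22*32)=824; twice the area = |4410| = 4410; area = 2205; boundary points = 60 + 1 + 2 + 1 + 4 = 68; strictly interior points = area - boundary/2 + 1 = 2172; answer 2172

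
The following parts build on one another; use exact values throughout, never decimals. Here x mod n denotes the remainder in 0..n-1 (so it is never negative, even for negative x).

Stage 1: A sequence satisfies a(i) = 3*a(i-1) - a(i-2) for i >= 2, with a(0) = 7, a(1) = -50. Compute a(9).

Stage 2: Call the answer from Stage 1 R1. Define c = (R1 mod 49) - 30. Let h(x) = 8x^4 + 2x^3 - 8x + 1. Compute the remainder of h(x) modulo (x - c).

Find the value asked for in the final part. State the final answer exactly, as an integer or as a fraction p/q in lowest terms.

658479

Stage 1: a(2) = 3*(-50) - 1*(7) = -157; iterating: a(2)=-157, a(3)=-421, a(4)=-1106, a(5)=-2897, a(6)=-7585, a(7)=-19858, a(8)=-51989, a(9)=-136109; answer -136109
Stage 2: R1 = -136109; c = -17; remainder = value at the root: 8*(-17)^4 + 2*(-17)^3 - 8*(-17)^1 + 1 = (668168) + (-9826) + (136) + (1) = 658479; answer 658479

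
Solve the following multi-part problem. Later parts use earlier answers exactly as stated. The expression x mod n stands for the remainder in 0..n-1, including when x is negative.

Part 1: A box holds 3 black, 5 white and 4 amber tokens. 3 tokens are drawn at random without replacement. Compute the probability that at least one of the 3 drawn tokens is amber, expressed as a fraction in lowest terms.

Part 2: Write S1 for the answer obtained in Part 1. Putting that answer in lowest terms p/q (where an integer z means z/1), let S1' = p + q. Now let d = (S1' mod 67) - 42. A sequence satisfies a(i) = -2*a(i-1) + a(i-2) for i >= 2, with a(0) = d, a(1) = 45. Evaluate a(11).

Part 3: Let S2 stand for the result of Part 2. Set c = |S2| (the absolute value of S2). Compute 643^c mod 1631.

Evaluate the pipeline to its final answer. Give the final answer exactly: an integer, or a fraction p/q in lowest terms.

832

Part 1: total draws C(12,3) = 220; complement C(8,3) = 56; favorable 220 - 56 = 164; P = 41/55; answer 41/55
Part 2: S1 = 41/55; threaded value p + q = 96; d = -13; a(2) = -2*(45) + 1*(-13) = -103; iterating: a(2)=-103, a(3)=251, a(4)=-605, a(5)=1461, a(6)=-3527, a(7)=8515, a(8)=-20557, a(9)=49629, a(10)=-119815, a(11)=289259; answer 289259
Part 3: S2 = 289259; c = 289259; squarings mod 1631: 643^1=643, 643^2=806, 643^4=498, 643^8=92, 643^16=309, 643^32=883, 643^64=71, 643^128=148, 643^256=701, 643^512=470, 643^1024=715, 643^2048=722, 643^4096=995, 643^8192=8, 643^16384=64, 643^32768=834, 643^65536=750, 643^131072=1436, 643^262144=512; 643^289259 = 643^1 * 643^2 * 643^8 * 643^32 * 643^64 * 643^128 * 643^256 * 643^2048 * 643^8192 * 643^16384 * 643^262144 = 832 (mod 1631); answer 832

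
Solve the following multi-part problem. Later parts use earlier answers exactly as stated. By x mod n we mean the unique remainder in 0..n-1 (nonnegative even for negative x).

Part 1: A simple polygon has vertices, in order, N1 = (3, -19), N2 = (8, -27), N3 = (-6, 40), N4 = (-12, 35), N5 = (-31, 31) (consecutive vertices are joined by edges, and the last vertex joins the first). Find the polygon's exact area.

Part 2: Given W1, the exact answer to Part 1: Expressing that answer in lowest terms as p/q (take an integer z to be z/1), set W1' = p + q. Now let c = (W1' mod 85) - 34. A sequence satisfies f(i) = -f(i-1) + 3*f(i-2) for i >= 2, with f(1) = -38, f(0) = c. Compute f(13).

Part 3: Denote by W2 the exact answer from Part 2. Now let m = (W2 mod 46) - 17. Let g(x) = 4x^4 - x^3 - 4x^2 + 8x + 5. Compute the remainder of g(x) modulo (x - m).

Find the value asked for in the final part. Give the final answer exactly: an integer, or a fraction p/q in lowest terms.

Part 1: cross terms: (3*-27 - 8*-19)=71, (8*40 - -6*-27)=158, (-6*35 - -12*40)=270, (-12*31 - -31*35)=713, (-31*-19 - 3*31)=496; twice the area = |1708| = 1708; area = 854; answer 854
Part 2: W1 = 854; threaded value p + q = 855; c = -29; f(2) = -1*(-38) + 3*(-29) = -49; iterating: f(2)=-49, f(3)=-65, f(4)=-82, f(5)=-113, f(6)=-133, f(7)=-206, f(8)=-193, f(9)=-425, f(10)=-154, f(11)=-1121, f(12)=659, f(13)=-4022; answer -4022
Part 3: W2 = -4022; m = 9; remainder = value at the root: 4*(9)^4 - 1*(9)^3 - 4*(9)^2 + 8*(9)^1 + 5 = (26244) + (-729) + (-324) + (72) + (5) = 25268; answer 25268

25268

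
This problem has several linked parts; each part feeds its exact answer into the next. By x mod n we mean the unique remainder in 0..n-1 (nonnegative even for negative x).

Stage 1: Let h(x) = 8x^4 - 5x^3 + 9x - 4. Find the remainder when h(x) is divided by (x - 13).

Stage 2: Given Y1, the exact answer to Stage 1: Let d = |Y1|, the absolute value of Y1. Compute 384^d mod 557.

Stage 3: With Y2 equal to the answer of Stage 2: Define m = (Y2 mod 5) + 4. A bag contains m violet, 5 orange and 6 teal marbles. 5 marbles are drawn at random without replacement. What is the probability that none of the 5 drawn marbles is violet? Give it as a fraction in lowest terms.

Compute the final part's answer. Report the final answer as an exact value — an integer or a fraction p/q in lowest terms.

2/13

Stage 1: remainder = value at the root: 8*(13)^4 - 5*(13)^3 + 9*(13)^1 - 4 = (228488) + (-10985) + (117) + (-4) = 217616; answer 217616
Stage 2: Y1 = 217616; d = 217616; squarings mod 557: 384^1=384, 384^2=408, 384^4=478, 384^8=114, 384^16=185, 384^32=248, 384^64=234, 384^128=170, 384^256=493, 384^512=197, 384^1024=376, 384^2048=455, 384^4096=378, 384^8192=292, 384^16384=43, 384^32768=178, 384^65536=492, 384^131072=326; 384^217616 = 384^16 * 384^512 * 384^4096 * 384^16384 * 384^65536 * 384^131072 = 305 (mod 557); answer 305
Stage 3: Y2 = 305; m = 4; total draws C(15,5) = 3003; favorable C(11,5) = 462; P = 2/13; answer 2/13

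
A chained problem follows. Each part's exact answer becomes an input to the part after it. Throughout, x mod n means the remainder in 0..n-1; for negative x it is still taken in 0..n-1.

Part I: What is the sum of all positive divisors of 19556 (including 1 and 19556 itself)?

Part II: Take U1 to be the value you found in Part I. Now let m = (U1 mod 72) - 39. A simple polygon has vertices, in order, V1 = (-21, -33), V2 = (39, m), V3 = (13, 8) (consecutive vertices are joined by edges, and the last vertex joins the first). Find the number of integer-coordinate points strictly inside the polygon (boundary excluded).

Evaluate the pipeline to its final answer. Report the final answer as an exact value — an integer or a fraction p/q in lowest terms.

Part I: 19556 = 2^2 * 4889; sigma = (1 + 2 + 4) * (1 + 4889) = 7 * 4890 = 34230; answer 34230
Part II: U1 = 34230; m = -9; cross terms: (-21*-9 - 39*-33)=1476, (39*8 - 13*-9)=429, (13*-33 - -21*8)=-261; twice the area = |1644| = 1644; area = 822; boundary points = 12 + 1 + 1 = 14; strictly interior points = area - boundary/2 + 1 = 816; answer 816

816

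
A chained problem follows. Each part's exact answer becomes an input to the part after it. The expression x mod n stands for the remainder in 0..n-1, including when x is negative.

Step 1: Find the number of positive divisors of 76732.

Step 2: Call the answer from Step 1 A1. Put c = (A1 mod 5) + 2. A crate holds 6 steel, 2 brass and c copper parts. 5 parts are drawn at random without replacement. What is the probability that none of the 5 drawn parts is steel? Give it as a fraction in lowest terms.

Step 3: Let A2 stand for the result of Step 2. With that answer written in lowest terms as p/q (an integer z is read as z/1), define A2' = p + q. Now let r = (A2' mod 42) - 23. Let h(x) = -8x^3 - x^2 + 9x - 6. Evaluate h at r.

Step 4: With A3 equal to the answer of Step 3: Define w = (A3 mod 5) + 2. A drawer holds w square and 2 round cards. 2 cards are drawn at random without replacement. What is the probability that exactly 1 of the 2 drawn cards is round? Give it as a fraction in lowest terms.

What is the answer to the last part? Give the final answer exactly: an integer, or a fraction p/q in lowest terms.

3/5

Step 1: 76732 = 2^2 * 19183; number of divisors = (2+1) * (1+1) = 6; answer 6
Step 2: A1 = 6; c = 3; total draws C(11,5) = 462; favorable C(5,5) = 1; P = 1/462; answer 1/462
Step 3: A2 = 1/462; threaded value p + q = 463; r = -22; -8*(-22)^3 - 1*(-22)^2 + 9*(-22)^1 - 6 = (85184) + (-484) + (-198) + (-6) = 84496; answer 84496
Step 4: A3 = 84496; w = 3; total draws C(5,2) = 10; favorable C(2,1)*C(3,1) = 6; P = 3/5; answer 3/5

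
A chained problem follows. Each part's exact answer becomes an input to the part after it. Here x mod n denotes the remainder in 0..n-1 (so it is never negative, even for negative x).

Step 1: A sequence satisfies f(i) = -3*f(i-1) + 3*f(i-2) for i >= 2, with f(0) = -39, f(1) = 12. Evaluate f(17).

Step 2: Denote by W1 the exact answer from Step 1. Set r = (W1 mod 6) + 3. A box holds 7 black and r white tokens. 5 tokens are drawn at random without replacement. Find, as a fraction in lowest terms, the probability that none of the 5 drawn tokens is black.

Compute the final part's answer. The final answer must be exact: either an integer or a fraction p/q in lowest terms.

2/429

Step 1: f(2) = -3*(12) + 3*(-39) = -153; iterating: f(2)=-153, f(3)=495, f(4)=-1944, f(5)=7317, f(6)=-27783, f(7)=105300, f(8)=-399249, f(9)=1513647, f(10)=-5738688, f(11)=21757005, f(12)=-82487079, f(13)=312732252, f(14)=-1185657993, f(15)=4495170735, f(16)=-17042486184, f(17)=64612970757; answer 64612970757
Step 2: W1 = 64612970757; r = 6; total draws C(13,5) = 1287; favorable C(6,5) = 6; P = 2/429; answer 2/429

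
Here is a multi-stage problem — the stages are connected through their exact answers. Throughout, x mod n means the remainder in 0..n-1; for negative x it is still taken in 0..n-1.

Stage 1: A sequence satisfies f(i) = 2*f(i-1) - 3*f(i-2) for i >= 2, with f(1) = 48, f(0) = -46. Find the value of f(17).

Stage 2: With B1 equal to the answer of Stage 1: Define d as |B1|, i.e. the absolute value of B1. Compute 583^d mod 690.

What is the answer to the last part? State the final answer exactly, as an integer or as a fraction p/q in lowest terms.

121

Stage 1: f(2) = 2*(48) - 3*(-46) = 234; iterating: f(2)=234, f(3)=324, f(4)=-54, f(5)=-1080, f(6)=-1998, f(7)=-756, f(8)=4482, f(9)=11232, f(10)=9018, f(11)=-15660, f(12)=-58374, f(13)=-69768, f(14)=35586, f(15)=280476, f(16)=454194, f(17)=66960; answer 66960
Stage 2: B1 = 66960; d = 66960; squarings mod 690: 583^1=583, 583^2=409, 583^4=301, 583^8=211, 583^16=361, 583^32=601, 583^64=331, 583^128=541, 583^256=121, 583^512=151, 583^1024=31, 583^2048=271, 583^4096=301, 583^8192=211, 583^16384=361, 583^32768=601, 583^65536=331; 583^66960 = 583^16 * 583^128 * 583^256 * 583^1024 * 583^65536 = 121 (mod 690); answer 121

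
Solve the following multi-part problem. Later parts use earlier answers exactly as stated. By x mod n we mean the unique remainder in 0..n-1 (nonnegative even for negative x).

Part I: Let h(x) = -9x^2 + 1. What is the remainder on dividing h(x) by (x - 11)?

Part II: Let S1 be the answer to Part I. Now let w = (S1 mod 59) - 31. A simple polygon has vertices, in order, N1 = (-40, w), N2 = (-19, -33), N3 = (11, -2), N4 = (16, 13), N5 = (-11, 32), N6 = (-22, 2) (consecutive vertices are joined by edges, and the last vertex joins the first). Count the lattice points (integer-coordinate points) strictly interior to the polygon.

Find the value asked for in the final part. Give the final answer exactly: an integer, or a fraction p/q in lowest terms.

Part I: remainder = value at the root: -9*(11)^2 + 1 = (-1089) + (1) = -1088; answer -1088
Part II: S1 = -1088; w = 2; cross terms: (-40*-33 - -19*2)=1358, (-19*-2 - 11*-33)=401, (11*13 - 16*-2)=175, (16*32 - -11*13)=655, (-11*2 - -22*32)=682, (-22*2 - -40*2)=36; twice the area = |3307| = 3307; area = 3307/2; boundary points = 7 + 1 + 5 + 1 + 1 + 18 = 33; strictly interior points = area - boundary/2 + 1 = 1638; answer 1638

1638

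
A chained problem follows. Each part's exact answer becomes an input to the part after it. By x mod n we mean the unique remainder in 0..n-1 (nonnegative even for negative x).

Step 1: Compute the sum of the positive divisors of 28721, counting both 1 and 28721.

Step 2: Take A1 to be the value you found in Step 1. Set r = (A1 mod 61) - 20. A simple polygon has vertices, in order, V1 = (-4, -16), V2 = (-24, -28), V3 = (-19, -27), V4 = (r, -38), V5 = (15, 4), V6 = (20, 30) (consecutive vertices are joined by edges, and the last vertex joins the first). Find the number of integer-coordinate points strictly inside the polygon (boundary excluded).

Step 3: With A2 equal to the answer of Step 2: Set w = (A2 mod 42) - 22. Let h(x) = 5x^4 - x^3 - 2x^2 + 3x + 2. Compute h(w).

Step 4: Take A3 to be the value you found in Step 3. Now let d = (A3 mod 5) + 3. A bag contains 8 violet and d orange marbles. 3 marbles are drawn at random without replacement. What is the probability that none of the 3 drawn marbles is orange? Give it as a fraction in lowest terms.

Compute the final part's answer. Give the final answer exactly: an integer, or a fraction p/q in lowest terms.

14/55

Step 1: 28721 = 7 * 11 * 373; sigma = (1 + 7) * (1 + 11) * (1 + 373) = 8 * 12 * 374 = 35904; answer 35904
Step 2: A1 = 35904; r = 16; cross terms: (-4*-28 - -24*-16)=-272, (-24*-27 - -19*-28)=116, (-19*-38 - 16*-27)=1154, (16*4 - 15*-38)=634, (15*30 - 20*4)=370, (20*-16 - -4*30)=-200; twice the area = |1802| = 1802; area = 901; boundary points = 4 + 1 + 1 + 1 + 1 + 2 = 10; strictly interior points = area - boundary/2 + 1 = 897; answer 897
Step 3: A2 = 897; w = -7; 5*(-7)^4 - 1*(-7)^3 - 2*(-7)^2 + 3*(-7)^1 + 2 = (12005) + (343) + (-98) + (-21) + (2) = 12231; answer 12231
Step 4: A3 = 12231; d = 4; total draws C(12,3) = 220; favorable C(8,3) = 56; P = 14/55; answer 14/55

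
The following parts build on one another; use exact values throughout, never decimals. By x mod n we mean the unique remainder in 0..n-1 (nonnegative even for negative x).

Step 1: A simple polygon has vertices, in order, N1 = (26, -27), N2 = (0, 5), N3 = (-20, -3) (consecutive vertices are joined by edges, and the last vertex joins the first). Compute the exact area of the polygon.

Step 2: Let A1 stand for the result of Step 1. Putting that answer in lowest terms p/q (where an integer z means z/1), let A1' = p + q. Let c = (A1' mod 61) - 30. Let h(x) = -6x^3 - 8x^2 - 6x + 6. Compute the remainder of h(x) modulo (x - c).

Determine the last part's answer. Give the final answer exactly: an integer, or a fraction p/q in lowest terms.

Step 1: cross terms: (26*5 - 0*-27)=130, (0*-3 - -20*5)=100, (-20*-27 - 26*-3)=618; twice the area = |848| = 848; area = 424; answer 424
Step 2: A1 = 424; threaded value p + q = 425; c = 29; remainder = value at the root: -6*(29)^3 - 8*(29)^2 - 6*(29)^1 + 6 = (-146334) + (-6728) + (-174) + (6) = -153230; answer -153230

-153230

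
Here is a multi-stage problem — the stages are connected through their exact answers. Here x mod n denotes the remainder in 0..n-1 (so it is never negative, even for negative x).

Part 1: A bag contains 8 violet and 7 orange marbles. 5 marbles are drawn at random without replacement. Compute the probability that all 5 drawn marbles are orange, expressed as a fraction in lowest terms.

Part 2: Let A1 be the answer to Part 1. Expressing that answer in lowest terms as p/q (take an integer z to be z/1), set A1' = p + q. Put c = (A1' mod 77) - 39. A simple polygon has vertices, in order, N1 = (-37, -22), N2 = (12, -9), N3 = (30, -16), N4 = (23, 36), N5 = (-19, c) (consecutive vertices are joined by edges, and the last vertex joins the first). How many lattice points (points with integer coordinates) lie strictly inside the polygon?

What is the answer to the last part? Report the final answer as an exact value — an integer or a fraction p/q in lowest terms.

2450

Part 1: total draws C(15,5) = 3003; favorable C(7,5) = 21; P = 1/143; answer 1/143
Part 2: A1 = 1/143; threaded value p + q = 144; c = 28; cross terms: (-37*-9 - 12*-22)=597, (12*-16 - 30*-9)=78, (30*36 - 23*-16)=1448, (23*28 - -19*36)=1328, (-19*-22 - -37*28)=1454; twice the area = |4905| = 4905; area = 4905/2; boundary points = 1 + 1 + 1 + 2 + 2 = 7; strictly interior points = area - boundary/2 + 1 = 2450; answer 2450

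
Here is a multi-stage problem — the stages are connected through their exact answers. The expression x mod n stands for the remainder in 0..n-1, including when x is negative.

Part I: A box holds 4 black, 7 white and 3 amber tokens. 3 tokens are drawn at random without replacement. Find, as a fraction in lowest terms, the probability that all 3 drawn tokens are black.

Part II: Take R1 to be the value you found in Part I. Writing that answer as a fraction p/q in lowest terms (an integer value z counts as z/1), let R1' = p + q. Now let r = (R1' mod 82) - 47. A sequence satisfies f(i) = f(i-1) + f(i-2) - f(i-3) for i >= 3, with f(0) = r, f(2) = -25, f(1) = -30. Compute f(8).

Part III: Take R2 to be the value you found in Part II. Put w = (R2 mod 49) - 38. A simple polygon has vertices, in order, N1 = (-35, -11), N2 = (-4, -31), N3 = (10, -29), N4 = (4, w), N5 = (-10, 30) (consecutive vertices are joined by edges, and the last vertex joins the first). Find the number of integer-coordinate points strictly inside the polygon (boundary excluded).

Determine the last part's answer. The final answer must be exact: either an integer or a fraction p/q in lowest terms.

1159

Part I: total draws C(14,3) = 364; favorable C(4,3) = 4; P = 1/91; answer 1/91
Part II: R1 = 1/91; threaded value p + q = 92; r = -37; f(3) = 1*(-25) + 1*(-30) - 1*(-37) = -18; iterating: f(3)=-18, f(4)=-13, f(5)=-6, f(6)=-1, f(7)=6, f(8)=11; answer 11
Part III: R2 = 11; w = -27; cross terms: (-35*-31 - -4*-11)=1041, (-4*-29 - 10*-31)=426, (10*-27 - 4*-29)=-154, (4*30 - -10*-27)=-150, (-10*-11 - -35*30)=1160; twice the area = |2323| = 2323; area = 2323/2; boundary points = 1 + 2 + 2 + 1 + 1 = 7; strictly interior points = area - boundary/2 + 1 = 1159; answer 1159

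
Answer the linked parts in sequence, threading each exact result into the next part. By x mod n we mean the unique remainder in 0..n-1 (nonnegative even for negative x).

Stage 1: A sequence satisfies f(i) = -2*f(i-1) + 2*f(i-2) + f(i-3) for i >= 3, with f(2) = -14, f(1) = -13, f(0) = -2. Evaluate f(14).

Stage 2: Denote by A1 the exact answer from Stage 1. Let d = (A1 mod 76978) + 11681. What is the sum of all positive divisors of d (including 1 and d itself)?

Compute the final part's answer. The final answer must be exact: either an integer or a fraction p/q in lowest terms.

Stage 1: f(3) = -2*(-14) + 2*(-13) + 1*(-2) = 0; iterating: f(3)=0, f(4)=-41, f(5)=68, f(6)=-218, f(7)=531, f(8)=-1430, f(9)=3704, f(10)=-9737, f(11)=25452, f(12)=-66674, f(13)=174515, f(14)=-456926; answer -456926
Stage 2: A1 = -456926; d = 16623; 16623 = 3^2 * 1847; sigma = (1 + 3 + 9) * (1 + 1847) = 13 * 1848 = 24024; answer 24024

24024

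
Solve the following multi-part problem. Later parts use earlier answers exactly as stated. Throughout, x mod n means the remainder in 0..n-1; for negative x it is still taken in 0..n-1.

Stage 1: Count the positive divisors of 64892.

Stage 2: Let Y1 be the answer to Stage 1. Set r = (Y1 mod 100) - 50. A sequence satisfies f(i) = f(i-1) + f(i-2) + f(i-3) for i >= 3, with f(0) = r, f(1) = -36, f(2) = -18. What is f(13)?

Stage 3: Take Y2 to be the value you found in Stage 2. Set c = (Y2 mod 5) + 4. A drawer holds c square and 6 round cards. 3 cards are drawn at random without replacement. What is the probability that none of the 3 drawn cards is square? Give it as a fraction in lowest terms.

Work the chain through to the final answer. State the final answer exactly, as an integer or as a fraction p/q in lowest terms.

5/91

Stage 1: 64892 = 2^2 * 16223; number of divisors = (2+1) * (1+1) = 6; answer 6
Stage 2: Y1 = 6; r = -44; f(3) = 1*(-18) + 1*(-36) + 1*(-44) = -98; iterating: f(3)=-98, f(4)=-152, f(5)=-268, f(6)=-518, f(7)=-938, f(8)=-1724, f(9)=-3180, f(10)=-5842, f(11)=-10746, f(12)=-19768, f(13)=-36356; answer -36356
Stage 3: Y2 = -36356; c = 8; total draws C(14,3) = 364; favorable C(6,3) = 20; P = 5/91; answer 5/91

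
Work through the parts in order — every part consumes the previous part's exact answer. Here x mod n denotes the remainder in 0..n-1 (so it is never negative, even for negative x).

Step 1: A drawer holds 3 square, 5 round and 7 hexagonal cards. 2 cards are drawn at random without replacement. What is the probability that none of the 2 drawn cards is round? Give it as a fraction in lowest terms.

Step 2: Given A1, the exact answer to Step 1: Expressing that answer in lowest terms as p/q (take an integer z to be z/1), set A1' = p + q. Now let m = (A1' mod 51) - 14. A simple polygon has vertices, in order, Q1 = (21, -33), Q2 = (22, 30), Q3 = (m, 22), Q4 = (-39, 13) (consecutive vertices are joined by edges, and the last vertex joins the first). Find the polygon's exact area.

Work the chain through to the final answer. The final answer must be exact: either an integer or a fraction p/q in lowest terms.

Step 1: total draws C(15,2) = 105; favorable C(10,2) = 45; P = 3/7; answer 3/7
Step 2: A1 = 3/7; threaded value p + q = 10; m = -4; cross terms: (21*30 - 22*-33)=1356, (22*22 - -4*30)=604, (-4*13 - -39*22)=806, (-39*-33 - 21*13)=1014; twice the area = |3780| = 3780; area = 1890; answer 1890

1890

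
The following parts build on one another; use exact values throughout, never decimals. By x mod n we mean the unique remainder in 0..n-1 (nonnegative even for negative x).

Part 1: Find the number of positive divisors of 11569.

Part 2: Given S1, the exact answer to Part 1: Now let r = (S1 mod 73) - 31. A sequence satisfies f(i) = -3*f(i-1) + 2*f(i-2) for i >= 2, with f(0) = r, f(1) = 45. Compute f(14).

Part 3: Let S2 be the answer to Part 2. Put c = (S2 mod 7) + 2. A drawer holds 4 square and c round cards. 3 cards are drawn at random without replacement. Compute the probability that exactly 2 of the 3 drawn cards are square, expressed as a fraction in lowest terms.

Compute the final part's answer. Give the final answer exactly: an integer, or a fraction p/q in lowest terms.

12/55

Part 1: 11569 = 23 * 503; number of divisors = (1+1) * (1+1) = 4; answer 4
Part 2: S1 = 4; r = -27; f(2) = -3*(45) + 2*(-27) = -189; iterating: f(2)=-189, f(3)=657, f(4)=-2349, f(5)=8361, f(6)=-29781, f(7)=106065, f(8)=-377757, f(9)=1345401, f(10)=-4791717, f(11)=17065953, f(12)=-60781293, f(13)=216475785, f(14)=-770989941; answer -770989941
Part 3: S2 = -770989941; c = 8; total draws C(12,3) = 220; favorable C(4,2)*C(8,1) = 48; P = 12/55; answer 12/55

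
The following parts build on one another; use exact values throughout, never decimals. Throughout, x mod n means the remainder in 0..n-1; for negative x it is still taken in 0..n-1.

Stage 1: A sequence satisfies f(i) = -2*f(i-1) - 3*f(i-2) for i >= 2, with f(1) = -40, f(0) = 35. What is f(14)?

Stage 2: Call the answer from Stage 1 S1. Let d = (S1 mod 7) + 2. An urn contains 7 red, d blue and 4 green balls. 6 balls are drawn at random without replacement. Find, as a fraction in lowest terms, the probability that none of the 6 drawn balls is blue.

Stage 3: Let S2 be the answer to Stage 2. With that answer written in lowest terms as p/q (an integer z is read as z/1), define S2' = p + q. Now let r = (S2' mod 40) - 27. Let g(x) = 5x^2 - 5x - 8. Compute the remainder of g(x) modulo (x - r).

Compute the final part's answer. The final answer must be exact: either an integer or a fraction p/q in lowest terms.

442

Stage 1: f(2) = -2*(-40) - 3*(35) = -25; iterating: f(2)=-25, f(3)=170, f(4)=-265, f(5)=20, f(6)=755, f(7)=-1570, f(8)=875, f(9)=2960, f(10)=-8545, f(11)=8210, f(12)=9215, f(13)=-43060, f(14)=58475; answer 58475
Stage 2: S1 = 58475; d = 6; total draws C(17,6) = 12376; favorable C(11,6) = 462; P = 33/884; answer 33/884
Stage 3: S2 = 33/884; threaded value p + q = 917; r = 10; remainder = value at the root: 5*(10)^2 - 5*(10)^1 - 8 = (500) + (-50) + (-8) = 442; answer 442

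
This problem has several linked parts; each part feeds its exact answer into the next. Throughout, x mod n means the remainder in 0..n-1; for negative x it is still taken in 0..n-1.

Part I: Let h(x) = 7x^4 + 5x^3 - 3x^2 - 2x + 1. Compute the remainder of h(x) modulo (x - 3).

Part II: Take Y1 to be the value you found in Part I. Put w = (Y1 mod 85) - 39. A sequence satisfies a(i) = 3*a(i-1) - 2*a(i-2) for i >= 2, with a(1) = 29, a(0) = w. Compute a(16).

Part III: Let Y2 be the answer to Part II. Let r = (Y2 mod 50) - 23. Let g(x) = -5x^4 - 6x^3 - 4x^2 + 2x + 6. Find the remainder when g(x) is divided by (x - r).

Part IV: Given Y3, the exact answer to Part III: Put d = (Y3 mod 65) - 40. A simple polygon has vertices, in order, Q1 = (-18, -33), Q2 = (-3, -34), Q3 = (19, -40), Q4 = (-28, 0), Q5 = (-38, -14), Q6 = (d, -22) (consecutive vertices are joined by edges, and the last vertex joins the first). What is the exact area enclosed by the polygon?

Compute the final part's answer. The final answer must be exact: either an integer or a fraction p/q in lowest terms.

695

Part I: remainder = value at the root: 7*(3)^4 + 5*(3)^3 - 3*(3)^2 - 2*(3)^1 + 1 = (567) + (135) + (-27) + (-6) + (1) = 670; answer 670
Part II: Y1 = 670; w = 36; a(2) = 3*(29) - 2*(36) = 15; iterating: a(2)=15, a(3)=-13, a(4)=-69, a(5)=-181, a(6)=-405, a(7)=-853, a(8)=-1749, a(9)=-3541, a(10)=-7125, a(11)=-14293, a(12)=-28629, a(13)=-57301, a(14)=-114645, a(15)=-229333, a(16)=-458709; answer -458709
Part III: Y2 = -458709; r = 18; remainder = value at the root: -5*(18)^4 - 6*(18)^3 - 4*(18)^2 + 2*(18)^1 + 6 = (-524880) + (-34992) + (-1296) + (36) + (6) = -561126; answer -561126
Part IV: Y3 = -561126; d = -21; cross terms: (-18*-34 - -3*-33)=513, (-3*-40 - 19*-34)=766, (19*0 - -28*-40)=-1120, (-28*-14 - -38*0)=392, (-38*-22 - -21*-14)=542, (-21*-33 - -18*-22)=297; twice the area = |1390| = 1390; area = 695; answer 695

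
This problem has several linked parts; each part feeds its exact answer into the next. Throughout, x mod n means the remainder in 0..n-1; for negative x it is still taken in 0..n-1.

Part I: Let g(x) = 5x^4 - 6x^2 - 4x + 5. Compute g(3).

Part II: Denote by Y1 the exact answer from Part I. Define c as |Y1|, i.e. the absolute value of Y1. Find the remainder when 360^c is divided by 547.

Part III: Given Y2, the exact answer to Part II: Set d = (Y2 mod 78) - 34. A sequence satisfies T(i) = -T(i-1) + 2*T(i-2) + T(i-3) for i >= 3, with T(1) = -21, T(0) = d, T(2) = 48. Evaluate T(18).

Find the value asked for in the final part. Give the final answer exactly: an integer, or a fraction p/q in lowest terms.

693225

Part I: 5*(3)^4 - 6*(3)^2 - 4*(3)^1 + 5 = (405) + (-54) + (-12) + (5) = 344; answer 344
Part II: Y1 = 344; c = 344; squarings mod 547: 360^1=360, 360^2=508, 360^4=427, 360^8=178, 360^16=505, 360^32=123, 360^64=360, 360^128=508, 360^256=427; 360^344 = 360^8 * 360^16 * 360^64 * 360^256 = 178 (mod 547); answer 178
Part III: Y2 = 178; d = -12; T(3) = -1*(48) + 2*(-21) + 1*(-12) = -102; iterating: T(3)=-102, T(4)=177, T(5)=-333, T(6)=585, T(7)=-1074, T(8)=1911, T(9)=-3474, T(10)=6222, T(11)=-11259, T(12)=20229, T(13)=-36525, T(14)=65724, T(15)=-118545, T(16)=213468, T(17)=-384834, T(18)=693225; answer 693225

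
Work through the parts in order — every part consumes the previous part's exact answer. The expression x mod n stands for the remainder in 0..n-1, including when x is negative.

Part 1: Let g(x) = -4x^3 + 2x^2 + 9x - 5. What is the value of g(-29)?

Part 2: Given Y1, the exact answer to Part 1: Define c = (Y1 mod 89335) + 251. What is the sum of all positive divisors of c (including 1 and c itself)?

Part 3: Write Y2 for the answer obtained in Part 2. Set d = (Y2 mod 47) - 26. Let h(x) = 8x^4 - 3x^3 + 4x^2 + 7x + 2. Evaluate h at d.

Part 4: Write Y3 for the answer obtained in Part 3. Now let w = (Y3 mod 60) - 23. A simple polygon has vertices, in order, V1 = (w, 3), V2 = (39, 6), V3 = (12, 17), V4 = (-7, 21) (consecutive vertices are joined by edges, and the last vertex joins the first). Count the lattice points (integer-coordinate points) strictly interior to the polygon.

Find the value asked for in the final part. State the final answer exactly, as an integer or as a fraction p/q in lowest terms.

Part 1: -4*(-29)^3 + 2*(-29)^2 + 9*(-29)^1 - 5 = (97556) + (1682) + (-261) + (-5) = 98972; answer 98972
Part 2: Y1 = 98972; c = 9888; 9888 = 2^5 * 3 * 103; sigma = (1 + 2 + 4 + 8 + 16 + 32) * (1 + 3) * (1 + 103) = 63 * 4 * 104 = 26208; answer 26208
Part 3: Y2 = 26208; d = 3; 8*(3)^4 - 3*(3)^3 + 4*(3)^2 + 7*(3)^1 + 2 = (648) + (-81) + (36) + (21) + (2) = 626; answer 626
Part 4: Y3 = 626; w = 3; cross terms: (3*6 - 39*3)=-99, (39*17 - 12*6)=591, (12*21 - -7*17)=371, (-7*3 - 3*21)=-84; twice the area = |779| = 779; area = 779/2; boundary points = 3 + 1 + 1 + 2 = 7; strictly interior points = area - boundary/2 + 1 = 387; answer 387

387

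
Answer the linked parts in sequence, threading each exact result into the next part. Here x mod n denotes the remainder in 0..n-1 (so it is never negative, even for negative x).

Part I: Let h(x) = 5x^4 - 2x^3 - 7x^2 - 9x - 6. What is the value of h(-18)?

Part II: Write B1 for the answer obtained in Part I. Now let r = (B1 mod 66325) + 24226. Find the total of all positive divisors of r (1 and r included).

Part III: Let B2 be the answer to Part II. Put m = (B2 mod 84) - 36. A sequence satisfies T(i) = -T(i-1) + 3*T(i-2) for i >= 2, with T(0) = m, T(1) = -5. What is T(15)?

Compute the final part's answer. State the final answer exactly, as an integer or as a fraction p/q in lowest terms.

Part I: 5*(-18)^4 - 2*(-18)^3 - 7*(-18)^2 - 9*(-18)^1 - 6 = (524880) + (11664) + (-2268) + (162) + (-6) = 534432; answer 534432
Part II: B1 = 534432; r = 28058; 28058 = 2 * 14029; sigma = (1 + 2) * (1 + 14029) = 3 * 14030 = 42090; answer 42090
Part III: B2 = 42090; m = -30; T(2) = -1*(-5) + 3*(-30) = -85; iterating: T(2)=-85, T(3)=70, T(4)=-325, T(5)=535, T(6)=-1510, T(7)=3115, T(8)=-7645, T(9)=16990, T(10)=-39925, T(11)=90895, T(12)=-210670, T(13)=483355, T(14)=-1115365, T(15)=2565430; answer 2565430

2565430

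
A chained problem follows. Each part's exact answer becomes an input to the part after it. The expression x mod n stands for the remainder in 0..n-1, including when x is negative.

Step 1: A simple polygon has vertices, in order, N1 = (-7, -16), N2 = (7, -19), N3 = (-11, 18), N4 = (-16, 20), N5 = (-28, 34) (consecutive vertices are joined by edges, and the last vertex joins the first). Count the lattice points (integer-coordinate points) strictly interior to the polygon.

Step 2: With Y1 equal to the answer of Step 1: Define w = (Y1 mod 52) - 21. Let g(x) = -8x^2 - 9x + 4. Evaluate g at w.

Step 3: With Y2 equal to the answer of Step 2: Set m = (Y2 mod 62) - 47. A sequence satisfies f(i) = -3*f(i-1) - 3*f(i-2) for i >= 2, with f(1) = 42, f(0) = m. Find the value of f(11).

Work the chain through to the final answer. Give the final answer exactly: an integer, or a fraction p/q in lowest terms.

20412

Step 1: cross terms: (-7*-19 - 7*-16)=245, (7*18 - -11*-19)=-83, (-11*20 - -16*18)=68, (-16*34 - -28*20)=16, (-28*-16 - -7*34)=686; twice the area = |932| = 932; area = 466; boundary points = 1 + 1 + 1 + 2 + 1 = 6; strictly interior points = area - boundary/2 + 1 = 464; answer 464
Step 2: Y1 = 464; w = 27; -8*(27)^2 - 9*(27)^1 + 4 = (-5832) + (-243) + (4) = -6071; answer -6071
Step 3: Y2 = -6071; m = -42; f(2) = -3*(42) - 3*(-42) = 0; iterating: f(2)=0, f(3)=-126, f(4)=378, f(5)=-756, f(6)=1134, f(7)=-1134, f(8)=0, f(9)=3402, f(10)=-10206, f(11)=20412; answer 20412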